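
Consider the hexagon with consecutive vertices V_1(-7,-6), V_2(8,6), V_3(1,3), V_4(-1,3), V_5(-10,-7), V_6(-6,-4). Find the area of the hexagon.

Σ = (6) + (18) + (6) + (37) + (-2) + (8) = 73
Area = |Σ|/2 = 36.5.

36.5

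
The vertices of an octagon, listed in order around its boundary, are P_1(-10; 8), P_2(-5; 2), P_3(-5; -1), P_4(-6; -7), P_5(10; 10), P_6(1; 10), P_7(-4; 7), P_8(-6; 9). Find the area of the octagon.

Σ = (20) + (15) + (29) + (10) + (90) + (47) + (6) + (42) = 259
Area = |Σ|/2 = 129.5.

129.5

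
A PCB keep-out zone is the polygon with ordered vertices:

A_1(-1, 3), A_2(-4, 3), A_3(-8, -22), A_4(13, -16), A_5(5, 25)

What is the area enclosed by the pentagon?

490

Apply the surveyor's formula: 2A = Σ (x_i·y_{i+1} − x_{i+1}·y_i), indices taken mod 5.
A_1→A_2: (-1)(3) − (-4)(3) = 9
A_2→A_3: (-4)(-22) − (-8)(3) = 112
A_3→A_4: (-8)(-16) − (13)(-22) = 414
A_4→A_5: (13)(25) − (5)(-16) = 405
A_5→A_1: (5)(3) − (-1)(25) = 40
Σ = 980
Area = |Σ|/2 = 490.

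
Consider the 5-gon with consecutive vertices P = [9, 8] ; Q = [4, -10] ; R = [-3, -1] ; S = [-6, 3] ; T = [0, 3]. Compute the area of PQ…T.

108

Σ = (-122) + (-34) + (-15) + (-18) + (-27) = -216
Area = |Σ|/2 = 108.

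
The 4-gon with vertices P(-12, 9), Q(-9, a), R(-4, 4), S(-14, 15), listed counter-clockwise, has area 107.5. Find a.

The doubled signed area Σ (x_i y_{i+1} − x_{i+1} y_i) is linear in a.
With a=0 it equals 95; the coefficient of a is -8 (from the two edges through Q).
So -8·a + 95 = 2·107.5 = 215 ⇒ a = -15.

-15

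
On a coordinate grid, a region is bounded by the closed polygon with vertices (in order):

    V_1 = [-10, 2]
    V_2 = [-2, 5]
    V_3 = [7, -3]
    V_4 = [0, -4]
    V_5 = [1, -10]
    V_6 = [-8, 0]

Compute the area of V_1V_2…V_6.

97.5

Apply the shoelace (surveyor's) formula: 2A = Σ (x_i·y_{i+1} − x_{i+1}·y_i), indices taken mod 6.
Σ = (-46) + (-29) + (-28) + (4) + (-80) + (-16) = -195
Area = |Σ|/2 = 97.5.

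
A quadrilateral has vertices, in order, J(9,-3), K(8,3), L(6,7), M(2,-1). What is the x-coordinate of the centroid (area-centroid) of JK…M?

Apply the shoelace (surveyor's) formula. First the cross-terms c_i = x_i·y_{i+1} − x_{i+1}·y_i:
  51, 38, -20, 3  ⇒  2A = 72, A = 36.
Then Σ (x_i + x_{i+1})·c_i = 1272, so x̄ = 1272 / (6·36) = 53/9.

53/9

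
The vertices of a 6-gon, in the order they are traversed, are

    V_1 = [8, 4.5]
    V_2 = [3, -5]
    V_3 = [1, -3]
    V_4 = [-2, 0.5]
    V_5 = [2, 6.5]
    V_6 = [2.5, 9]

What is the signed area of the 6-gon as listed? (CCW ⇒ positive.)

V_1→V_2: (8)(-5) − (3)(4.5) = -53.5
V_2→V_3: (3)(-3) − (1)(-5) = -4
V_3→V_4: (1)(0.5) − (-2)(-3) = -5.5
V_4→V_5: (-2)(6.5) − (2)(0.5) = -14
V_5→V_6: (2)(9) − (2.5)(6.5) = 1.75
V_6→V_1: (2.5)(4.5) − (8)(9) = -60.75
Σ = -136
Signed area = Σ/2 = -68 (negative ⇒ clockwise traversal).

-68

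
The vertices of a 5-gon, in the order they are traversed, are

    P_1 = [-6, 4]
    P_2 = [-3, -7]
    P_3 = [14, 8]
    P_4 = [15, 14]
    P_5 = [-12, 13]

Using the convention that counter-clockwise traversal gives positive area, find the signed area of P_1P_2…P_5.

298.5

Cross-terms: 54, 74, 76, 363, 30  ⇒  Σ = 597
Signed area = Σ/2 = 298.5 (positive ⇒ counter-clockwise traversal).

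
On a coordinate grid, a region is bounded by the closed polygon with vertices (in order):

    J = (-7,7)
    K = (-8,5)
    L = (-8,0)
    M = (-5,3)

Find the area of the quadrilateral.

11.5

Apply the surveyor's formula: 2A = Σ (x_i·y_{i+1} − x_{i+1}·y_i), indices taken mod 4.
J→K: (-7)(5) − (-8)(7) = 21
K→L: (-8)(0) − (-8)(5) = 40
L→M: (-8)(3) − (-5)(0) = -24
M→J: (-5)(7) − (-7)(3) = -14
Σ = 23
Area = |Σ|/2 = 11.5.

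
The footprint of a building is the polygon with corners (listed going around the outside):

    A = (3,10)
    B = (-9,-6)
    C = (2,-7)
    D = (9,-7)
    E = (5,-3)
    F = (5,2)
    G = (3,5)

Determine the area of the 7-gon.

131.5

Σ = (72) + (75) + (49) + (8) + (25) + (19) + (15) = 263
Area = |Σ|/2 = 131.5.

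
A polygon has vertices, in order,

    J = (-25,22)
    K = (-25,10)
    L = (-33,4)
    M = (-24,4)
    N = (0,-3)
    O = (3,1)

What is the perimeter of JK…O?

|JK| = √((0)² + (-12)²) = √144 = 12
|KL| = √((-8)² + (-6)²) = √100 = 10
|LM| = √((9)² + (0)²) = √81 = 9
|MN| = √((24)² + (-7)²) = √625 = 25
|NO| = √((3)² + (4)²) = √25 = 5
|OJ| = √((-28)² + (21)²) = √1225 = 35
Perimeter = 12 + 10 + 9 + 25 + 5 + 35 = 96.

96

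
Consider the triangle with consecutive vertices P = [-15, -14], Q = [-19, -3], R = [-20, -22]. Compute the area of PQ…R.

Apply the surveyor's formula: 2A = Σ (x_i·y_{i+1} − x_{i+1}·y_i), indices taken mod 3.
Σ = (-221) + (358) + (-50) = 87
Area = |Σ|/2 = 43.5.

43.5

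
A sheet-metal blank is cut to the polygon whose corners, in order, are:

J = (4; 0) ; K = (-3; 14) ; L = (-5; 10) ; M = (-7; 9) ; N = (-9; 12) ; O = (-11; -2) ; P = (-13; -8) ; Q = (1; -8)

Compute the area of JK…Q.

237

Apply the shoelace formula: 2A = Σ (x_i·y_{i+1} − x_{i+1}·y_i), indices taken mod 8.
Σ = (56) + (40) + (25) + (-3) + (150) + (62) + (112) + (32) = 474
Area = |Σ|/2 = 237.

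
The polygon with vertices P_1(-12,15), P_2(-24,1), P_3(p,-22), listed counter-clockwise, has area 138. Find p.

-24

The doubled signed area Σ (x_i y_{i+1} − x_{i+1} y_i) is linear in p.
With p=0 it equals 612; the coefficient of p is 14 (from the two edges through P_3).
So 14·p + 612 = 2·138 = 276 ⇒ p = -24.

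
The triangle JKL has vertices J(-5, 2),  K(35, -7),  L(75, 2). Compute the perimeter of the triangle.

162

|JK| = √((40)² + (-9)²) = √1681 = 41
|KL| = √((40)² + (9)²) = √1681 = 41
|LJ| = √((-80)² + (0)²) = √6400 = 80
Perimeter = 41 + 41 + 80 = 162.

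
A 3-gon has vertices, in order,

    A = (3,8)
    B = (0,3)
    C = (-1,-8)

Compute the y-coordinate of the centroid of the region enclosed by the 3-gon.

Apply the surveyor's formula. First the cross-terms c_i = x_i·y_{i+1} − x_{i+1}·y_i:
  9, 3, 16  ⇒  2A = 28, A = 14.
Then Σ (y_i + y_{i+1})·c_i = 84, so ȳ = 84 / (6·14) = 1.

1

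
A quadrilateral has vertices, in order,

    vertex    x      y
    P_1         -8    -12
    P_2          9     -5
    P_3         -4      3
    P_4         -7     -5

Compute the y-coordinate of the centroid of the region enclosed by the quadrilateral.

-14/3

Apply the surveyor's formula. First the cross-terms c_i = x_i·y_{i+1} − x_{i+1}·y_i:
  148, 7, 41, 44  ⇒  2A = 240, A = 120.
Then Σ (y_i + y_{i+1})·c_i = -3360, so ȳ = -3360 / (6·120) = -14/3.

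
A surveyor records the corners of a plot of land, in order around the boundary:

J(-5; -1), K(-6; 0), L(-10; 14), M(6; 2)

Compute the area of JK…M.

95

Apply the surveyor's formula: 2A = Σ (x_i·y_{i+1} − x_{i+1}·y_i), indices taken mod 4.
Σ = (-6) + (-84) + (-104) + (4) = -190
Area = |Σ|/2 = 95.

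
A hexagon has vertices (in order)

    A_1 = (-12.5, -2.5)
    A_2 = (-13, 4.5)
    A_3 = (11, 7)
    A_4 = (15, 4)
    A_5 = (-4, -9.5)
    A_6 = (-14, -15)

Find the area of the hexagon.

321.125

A_1→A_2: (-12.5)(4.5) − (-13)(-2.5) = -88.75
A_2→A_3: (-13)(7) − (11)(4.5) = -140.5
A_3→A_4: (11)(4) − (15)(7) = -61
A_4→A_5: (15)(-9.5) − (-4)(4) = -126.5
A_5→A_6: (-4)(-15) − (-14)(-9.5) = -73
A_6→A_1: (-14)(-2.5) − (-12.5)(-15) = -152.5
Σ = -642.25
Area = |Σ|/2 = 321.125.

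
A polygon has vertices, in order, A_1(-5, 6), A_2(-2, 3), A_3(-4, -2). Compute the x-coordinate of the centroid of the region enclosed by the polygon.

Apply the shoelace (surveyor's) formula. First the cross-terms c_i = x_i·y_{i+1} − x_{i+1}·y_i:
  -3, 16, -34  ⇒  2A = -21, A = -10.5.
Then Σ (x_i + x_{i+1})·c_i = 231, so x̄ = 231 / (6·(-10.5)) = -11/3.

-11/3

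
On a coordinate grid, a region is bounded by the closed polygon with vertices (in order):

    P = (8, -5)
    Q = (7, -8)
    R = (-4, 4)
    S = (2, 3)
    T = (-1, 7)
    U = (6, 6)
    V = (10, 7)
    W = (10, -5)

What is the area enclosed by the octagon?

Cross-terms: -29, -4, -20, 17, -48, -18, -120, -10  ⇒  Σ = -232
Area = |Σ|/2 = 116.

116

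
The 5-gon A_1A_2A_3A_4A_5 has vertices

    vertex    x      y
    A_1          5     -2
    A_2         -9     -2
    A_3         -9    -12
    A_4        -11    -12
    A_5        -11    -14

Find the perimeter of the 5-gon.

|A_1A_2| = √((-14)² + (0)²) = √196 = 14
|A_2A_3| = √((0)² + (-10)²) = √100 = 10
|A_3A_4| = √((-2)² + (0)²) = √4 = 2
|A_4A_5| = √((0)² + (-2)²) = √4 = 2
|A_5A_1| = √((16)² + (12)²) = √400 = 20
Perimeter = 14 + 10 + 2 + 2 + 20 = 48.

48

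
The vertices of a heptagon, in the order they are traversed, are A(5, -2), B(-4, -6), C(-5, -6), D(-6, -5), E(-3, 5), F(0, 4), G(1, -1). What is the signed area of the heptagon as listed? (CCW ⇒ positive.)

Apply the shoelace formula: 2A = Σ (x_i·y_{i+1} − x_{i+1}·y_i), indices taken mod 7.
Σ = (-38) + (-6) + (-11) + (-45) + (-12) + (-4) + (3) = -113
Signed area = Σ/2 = -56.5 (negative ⇒ clockwise traversal).

-56.5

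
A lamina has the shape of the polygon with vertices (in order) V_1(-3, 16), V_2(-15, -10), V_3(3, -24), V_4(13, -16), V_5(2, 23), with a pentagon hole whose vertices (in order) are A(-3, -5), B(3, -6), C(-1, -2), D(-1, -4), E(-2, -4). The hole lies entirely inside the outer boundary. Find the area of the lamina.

669.5

Outer boundary:
Apply the surveyor's formula: 2A = Σ (x_i·y_{i+1} − x_{i+1}·y_i), indices taken mod 5.
Cross-terms: 270, 390, 264, 331, 101  ⇒  Σ = 1356
Area = |Σ|/2 = 678.
Hole:
Apply the shoelace formula: 2A = Σ (x_i·y_{i+1} − x_{i+1}·y_i), indices taken mod 5.
A→B: (-3)(-6) − (3)(-5) = 33
B→C: (3)(-2) − (-1)(-6) = -12
C→D: (-1)(-4) − (-1)(-2) = 2
D→E: (-1)(-4) − (-2)(-4) = -4
E→A: (-2)(-5) − (-3)(-4) = -2
Σ = 17
Area = |Σ|/2 = 8.5.
Net area = 678 − 8.5 = 669.5.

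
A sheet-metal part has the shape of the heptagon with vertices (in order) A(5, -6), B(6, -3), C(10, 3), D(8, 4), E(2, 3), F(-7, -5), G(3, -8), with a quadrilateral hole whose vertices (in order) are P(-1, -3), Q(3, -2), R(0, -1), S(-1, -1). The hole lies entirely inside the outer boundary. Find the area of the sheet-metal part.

98

Outer boundary:
Σ = (21) + (48) + (16) + (16) + (11) + (71) + (22) = 205
Area = |Σ|/2 = 102.5.
Hole:
Apply Gauss's area formula: 2A = Σ (x_i·y_{i+1} − x_{i+1}·y_i), indices taken mod 4.
Cross-terms: 11, -3, -1, 2  ⇒  Σ = 9
Area = |Σ|/2 = 4.5.
Net area = 102.5 − 4.5 = 98.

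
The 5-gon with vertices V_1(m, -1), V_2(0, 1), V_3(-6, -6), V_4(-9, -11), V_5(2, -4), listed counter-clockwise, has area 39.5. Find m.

1

Write out the shoelace sum; only the two edges meeting at V_1 involve m:
2·Area = [(2·(-1) − m·(-4)) + (m·1 − 0·(-1))] + 76
       = 5·m + 74 = 79
⇒ m = 1.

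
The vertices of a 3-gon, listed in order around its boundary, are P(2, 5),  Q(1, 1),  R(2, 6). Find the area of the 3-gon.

Σ = (-3) + (4) + (-2) = -1
Area = |Σ|/2 = 0.5.

0.5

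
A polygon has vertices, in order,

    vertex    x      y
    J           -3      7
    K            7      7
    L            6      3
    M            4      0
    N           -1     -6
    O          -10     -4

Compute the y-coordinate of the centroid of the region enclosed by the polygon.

256/265

Apply the surveyor's formula. First the cross-terms c_i = x_i·y_{i+1} − x_{i+1}·y_i:
  -70, -21, -12, -24, -56, -82  ⇒  2A = -265, A = -132.5.
Then Σ (y_i + y_{i+1})·c_i = -768, so ȳ = -768 / (6·(-132.5)) = 256/265.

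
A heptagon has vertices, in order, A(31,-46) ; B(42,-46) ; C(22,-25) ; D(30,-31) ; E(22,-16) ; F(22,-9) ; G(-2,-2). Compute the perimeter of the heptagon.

|AB| = √((11)² + (0)²) = √121 = 11
|BC| = √((-20)² + (21)²) = √841 = 29
|CD| = √((8)² + (-6)²) = √100 = 10
|DE| = √((-8)² + (15)²) = √289 = 17
|EF| = √((0)² + (7)²) = √49 = 7
|FG| = √((-24)² + (7)²) = √625 = 25
|GA| = √((33)² + (-44)²) = √3025 = 55
Perimeter = 11 + 29 + 10 + 17 + 7 + 25 + 55 = 154.

154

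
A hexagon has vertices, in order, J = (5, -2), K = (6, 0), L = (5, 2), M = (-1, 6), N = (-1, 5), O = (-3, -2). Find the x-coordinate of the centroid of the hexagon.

Apply the surveyor's formula. First the cross-terms c_i = x_i·y_{i+1} − x_{i+1}·y_i:
  12, 12, 32, 1, 17, 16  ⇒  2A = 90, A = 45.
Then Σ (x_i + x_{i+1})·c_i = 354, so x̄ = 354 / (6·45) = 59/45.

59/45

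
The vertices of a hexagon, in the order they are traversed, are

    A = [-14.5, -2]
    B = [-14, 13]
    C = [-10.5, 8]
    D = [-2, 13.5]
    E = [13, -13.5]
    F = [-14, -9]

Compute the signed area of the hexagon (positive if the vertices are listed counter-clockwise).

A→B: (-14.5)(13) − (-14)(-2) = -216.5
B→C: (-14)(8) − (-10.5)(13) = 24.5
C→D: (-10.5)(13.5) − (-2)(8) = -125.75
D→E: (-2)(-13.5) − (13)(13.5) = -148.5
E→F: (13)(-9) − (-14)(-13.5) = -306
F→A: (-14)(-2) − (-14.5)(-9) = -102.5
Σ = -874.75
Signed area = Σ/2 = -437.375 (negative ⇒ clockwise traversal).

-437.375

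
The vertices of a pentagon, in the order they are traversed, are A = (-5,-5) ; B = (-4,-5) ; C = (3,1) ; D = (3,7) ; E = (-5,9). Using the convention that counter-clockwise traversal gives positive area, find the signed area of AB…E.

Apply Gauss's area formula: 2A = Σ (x_i·y_{i+1} − x_{i+1}·y_i), indices taken mod 5.
Cross-terms: 5, 11, 18, 62, 70  ⇒  Σ = 166
Signed area = Σ/2 = 83 (positive ⇒ counter-clockwise traversal).

83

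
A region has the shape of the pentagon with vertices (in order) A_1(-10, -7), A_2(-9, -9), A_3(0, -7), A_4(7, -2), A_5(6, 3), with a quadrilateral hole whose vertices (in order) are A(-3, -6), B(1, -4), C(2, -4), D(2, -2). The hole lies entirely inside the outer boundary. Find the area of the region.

76

Outer boundary:
Apply the surveyor's formula: 2A = Σ (x_i·y_{i+1} − x_{i+1}·y_i), indices taken mod 5.
A_1→A_2: (-10)(-9) − (-9)(-7) = 27
A_2→A_3: (-9)(-7) − (0)(-9) = 63
A_3→A_4: (0)(-2) − (7)(-7) = 49
A_4→A_5: (7)(3) − (6)(-2) = 33
A_5→A_1: (6)(-7) − (-10)(3) = -12
Σ = 160
Area = |Σ|/2 = 80.
Hole:
Apply Gauss's area formula: 2A = Σ (x_i·y_{i+1} − x_{i+1}·y_i), indices taken mod 4.
Σ = (18) + (4) + (4) + (-18) = 8
Area = |Σ|/2 = 4.
Net area = 80 − 4 = 76.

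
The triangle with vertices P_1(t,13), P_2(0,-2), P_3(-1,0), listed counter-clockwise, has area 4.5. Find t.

-12

The doubled signed area Σ (x_i y_{i+1} − x_{i+1} y_i) is linear in t.
With t=0 it equals -15; the coefficient of t is -2 (from the two edges through P_1).
So -2·t + -15 = 2·4.5 = 9 ⇒ t = -12.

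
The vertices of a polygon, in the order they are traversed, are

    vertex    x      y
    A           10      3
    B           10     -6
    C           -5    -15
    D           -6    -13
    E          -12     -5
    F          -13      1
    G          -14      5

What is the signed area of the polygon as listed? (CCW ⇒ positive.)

A→B: (10)(-6) − (10)(3) = -90
B→C: (10)(-15) − (-5)(-6) = -180
C→D: (-5)(-13) − (-6)(-15) = -25
D→E: (-6)(-5) − (-12)(-13) = -126
E→F: (-12)(1) − (-13)(-5) = -77
F→G: (-13)(5) − (-14)(1) = -51
G→A: (-14)(3) − (10)(5) = -92
Σ = -641
Signed area = Σ/2 = -320.5 (negative ⇒ clockwise traversal).

-320.5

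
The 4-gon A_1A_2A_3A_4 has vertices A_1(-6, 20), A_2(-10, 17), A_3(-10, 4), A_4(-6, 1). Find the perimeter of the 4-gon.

|A_1A_2| = √((-4)² + (-3)²) = √25 = 5
|A_2A_3| = √((0)² + (-13)²) = √169 = 13
|A_3A_4| = √((4)² + (-3)²) = √25 = 5
|A_4A_1| = √((0)² + (19)²) = √361 = 19
Perimeter = 5 + 13 + 5 + 19 = 42.

42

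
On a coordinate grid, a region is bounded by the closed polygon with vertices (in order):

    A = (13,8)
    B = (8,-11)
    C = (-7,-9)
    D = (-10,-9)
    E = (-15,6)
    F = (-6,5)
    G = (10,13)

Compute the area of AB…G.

Σ = (-207) + (-149) + (-27) + (-195) + (-39) + (-128) + (-89) = -834
Area = |Σ|/2 = 417.

417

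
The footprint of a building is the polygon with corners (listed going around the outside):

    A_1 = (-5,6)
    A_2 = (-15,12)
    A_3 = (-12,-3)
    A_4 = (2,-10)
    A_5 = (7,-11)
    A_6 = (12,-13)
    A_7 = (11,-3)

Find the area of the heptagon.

Apply the shoelace (surveyor's) formula: 2A = Σ (x_i·y_{i+1} − x_{i+1}·y_i), indices taken mod 7.
Σ = (30) + (189) + (126) + (48) + (41) + (107) + (51) = 592
Area = |Σ|/2 = 296.

296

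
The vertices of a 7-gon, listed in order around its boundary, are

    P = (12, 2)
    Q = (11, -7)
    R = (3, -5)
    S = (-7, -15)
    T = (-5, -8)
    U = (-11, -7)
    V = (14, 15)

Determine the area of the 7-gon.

255.5

Σ = (-106) + (-34) + (-80) + (-19) + (-53) + (-67) + (-152) = -511
Area = |Σ|/2 = 255.5.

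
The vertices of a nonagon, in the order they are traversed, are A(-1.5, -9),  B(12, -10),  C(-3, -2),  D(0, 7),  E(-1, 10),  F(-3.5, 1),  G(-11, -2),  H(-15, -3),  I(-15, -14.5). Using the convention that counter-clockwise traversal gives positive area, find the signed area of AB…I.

197.875

Σ = (123) + (-54) + (-21) + (7) + (34) + (18) + (3) + (172.5) + (113.25) = 395.75
Signed area = Σ/2 = 197.875 (positive ⇒ counter-clockwise traversal).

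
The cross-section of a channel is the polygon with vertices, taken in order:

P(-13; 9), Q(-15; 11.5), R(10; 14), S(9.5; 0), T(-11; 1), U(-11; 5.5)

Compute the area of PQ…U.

Apply the shoelace formula: 2A = Σ (x_i·y_{i+1} − x_{i+1}·y_i), indices taken mod 6.
P→Q: (-13)(11.5) − (-15)(9) = -14.5
Q→R: (-15)(14) − (10)(11.5) = -325
R→S: (10)(0) − (9.5)(14) = -133
S→T: (9.5)(1) − (-11)(0) = 9.5
T→U: (-11)(5.5) − (-11)(1) = -49.5
U→P: (-11)(9) − (-13)(5.5) = -27.5
Σ = -540
Area = |Σ|/2 = 270.

270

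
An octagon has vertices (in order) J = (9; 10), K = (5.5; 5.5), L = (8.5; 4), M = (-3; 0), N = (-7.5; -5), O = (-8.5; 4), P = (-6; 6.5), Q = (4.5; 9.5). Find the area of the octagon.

116.875

Apply the shoelace formula: 2A = Σ (x_i·y_{i+1} − x_{i+1}·y_i), indices taken mod 8.
J→K: (9)(5.5) − (5.5)(10) = -5.5
K→L: (5.5)(4) − (8.5)(5.5) = -24.75
L→M: (8.5)(0) − (-3)(4) = 12
M→N: (-3)(-5) − (-7.5)(0) = 15
N→O: (-7.5)(4) − (-8.5)(-5) = -72.5
O→P: (-8.5)(6.5) − (-6)(4) = -31.25
P→Q: (-6)(9.5) − (4.5)(6.5) = -86.25
Q→J: (4.5)(10) − (9)(9.5) = -40.5
Σ = -233.75
Area = |Σ|/2 = 116.875.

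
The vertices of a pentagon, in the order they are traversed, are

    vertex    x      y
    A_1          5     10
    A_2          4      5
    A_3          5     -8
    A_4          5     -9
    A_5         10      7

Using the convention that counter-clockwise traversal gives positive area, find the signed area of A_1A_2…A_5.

Apply Gauss's area formula: 2A = Σ (x_i·y_{i+1} − x_{i+1}·y_i), indices taken mod 5.
Σ = (-15) + (-57) + (-5) + (125) + (65) = 113
Signed area = Σ/2 = 56.5 (positive ⇒ counter-clockwise traversal).

56.5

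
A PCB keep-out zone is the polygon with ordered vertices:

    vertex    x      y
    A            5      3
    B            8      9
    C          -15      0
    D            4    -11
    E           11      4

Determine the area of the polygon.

235.5

Apply the shoelace formula: 2A = Σ (x_i·y_{i+1} − x_{i+1}·y_i), indices taken mod 5.
Cross-terms: 21, 135, 165, 137, 13  ⇒  Σ = 471
Area = |Σ|/2 = 235.5.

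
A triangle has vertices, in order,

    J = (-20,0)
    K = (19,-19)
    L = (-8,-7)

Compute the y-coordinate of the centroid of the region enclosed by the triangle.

Apply the surveyor's formula. First the cross-terms c_i = x_i·y_{i+1} − x_{i+1}·y_i:
  380, -285, -140  ⇒  2A = -45, A = -22.5.
Then Σ (y_i + y_{i+1})·c_i = 1170, so ȳ = 1170 / (6·(-22.5)) = -26/3.

-26/3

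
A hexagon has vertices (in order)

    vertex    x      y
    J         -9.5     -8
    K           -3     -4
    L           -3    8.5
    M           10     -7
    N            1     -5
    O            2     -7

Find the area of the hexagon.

105

Apply the surveyor's formula: 2A = Σ (x_i·y_{i+1} − x_{i+1}·y_i), indices taken mod 6.
J→K: (-9.5)(-4) − (-3)(-8) = 14
K→L: (-3)(8.5) − (-3)(-4) = -37.5
L→M: (-3)(-7) − (10)(8.5) = -64
M→N: (10)(-5) − (1)(-7) = -43
N→O: (1)(-7) − (2)(-5) = 3
O→J: (2)(-8) − (-9.5)(-7) = -82.5
Σ = -210
Area = |Σ|/2 = 105.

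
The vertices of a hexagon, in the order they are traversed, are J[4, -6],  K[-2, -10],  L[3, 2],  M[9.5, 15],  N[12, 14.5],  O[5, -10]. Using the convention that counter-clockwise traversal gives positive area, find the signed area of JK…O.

-112.375

Apply Gauss's area formula: 2A = Σ (x_i·y_{i+1} − x_{i+1}·y_i), indices taken mod 6.
Σ = (-52) + (26) + (26) + (-42.25) + (-192.5) + (10) = -224.75
Signed area = Σ/2 = -112.375 (negative ⇒ clockwise traversal).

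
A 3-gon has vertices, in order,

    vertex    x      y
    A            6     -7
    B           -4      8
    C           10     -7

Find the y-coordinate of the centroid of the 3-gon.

-2

Apply the surveyor's formula. First the cross-terms c_i = x_i·y_{i+1} − x_{i+1}·y_i:
  20, -52, -28  ⇒  2A = -60, A = -30.
Then Σ (y_i + y_{i+1})·c_i = 360, so ȳ = 360 / (6·(-30)) = -2.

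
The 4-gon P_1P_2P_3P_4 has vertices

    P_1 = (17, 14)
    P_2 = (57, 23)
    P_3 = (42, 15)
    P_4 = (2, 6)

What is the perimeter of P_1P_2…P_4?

116

|P_1P_2| = √((40)² + (9)²) = √1681 = 41
|P_2P_3| = √((-15)² + (-8)²) = √289 = 17
|P_3P_4| = √((-40)² + (-9)²) = √1681 = 41
|P_4P_1| = √((15)² + (8)²) = √289 = 17
Perimeter = 41 + 17 + 41 + 17 = 116.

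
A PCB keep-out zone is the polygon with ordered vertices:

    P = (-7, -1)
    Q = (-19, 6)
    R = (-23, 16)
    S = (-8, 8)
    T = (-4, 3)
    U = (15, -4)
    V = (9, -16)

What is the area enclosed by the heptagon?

314.5

Σ = (-61) + (-166) + (-56) + (8) + (-29) + (-204) + (-121) = -629
Area = |Σ|/2 = 314.5.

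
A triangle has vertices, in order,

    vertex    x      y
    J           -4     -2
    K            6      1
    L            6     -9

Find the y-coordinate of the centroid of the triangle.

Apply the shoelace (surveyor's) formula. First the cross-terms c_i = x_i·y_{i+1} − x_{i+1}·y_i:
  8, -60, -48  ⇒  2A = -100, A = -50.
Then Σ (y_i + y_{i+1})·c_i = 1000, so ȳ = 1000 / (6·(-50)) = -10/3.

-10/3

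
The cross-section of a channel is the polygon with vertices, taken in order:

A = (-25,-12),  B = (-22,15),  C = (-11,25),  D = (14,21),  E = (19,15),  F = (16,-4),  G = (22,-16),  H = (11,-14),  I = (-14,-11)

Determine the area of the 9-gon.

1417

A→B: (-25)(15) − (-22)(-12) = -639
B→C: (-22)(25) − (-11)(15) = -385
C→D: (-11)(21) − (14)(25) = -581
D→E: (14)(15) − (19)(21) = -189
E→F: (19)(-4) − (16)(15) = -316
F→G: (16)(-16) − (22)(-4) = -168
G→H: (22)(-14) − (11)(-16) = -132
H→I: (11)(-11) − (-14)(-14) = -317
I→A: (-14)(-12) − (-25)(-11) = -107
Σ = -2834
Area = |Σ|/2 = 1417.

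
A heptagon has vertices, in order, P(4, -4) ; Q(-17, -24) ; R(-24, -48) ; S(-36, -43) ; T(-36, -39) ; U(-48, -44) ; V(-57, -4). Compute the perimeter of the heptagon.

186

|PQ| = √((-21)² + (-20)²) = √841 = 29
|QR| = √((-7)² + (-24)²) = √625 = 25
|RS| = √((-12)² + (5)²) = √169 = 13
|ST| = √((0)² + (4)²) = √16 = 4
|TU| = √((-12)² + (-5)²) = √169 = 13
|UV| = √((-9)² + (40)²) = √1681 = 41
|VP| = √((61)² + (0)²) = √3721 = 61
Perimeter = 29 + 25 + 13 + 4 + 13 + 41 + 61 = 186.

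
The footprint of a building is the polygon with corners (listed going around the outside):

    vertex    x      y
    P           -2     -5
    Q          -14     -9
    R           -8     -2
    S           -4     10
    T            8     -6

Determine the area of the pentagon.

Apply the shoelace (surveyor's) formula: 2A = Σ (x_i·y_{i+1} − x_{i+1}·y_i), indices taken mod 5.
Cross-terms: -52, -44, -88, -56, -52  ⇒  Σ = -292
Area = |Σ|/2 = 146.

146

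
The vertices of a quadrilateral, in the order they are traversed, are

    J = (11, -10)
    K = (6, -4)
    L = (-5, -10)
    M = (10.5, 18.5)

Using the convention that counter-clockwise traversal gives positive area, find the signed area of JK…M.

Apply the shoelace (surveyor's) formula: 2A = Σ (x_i·y_{i+1} − x_{i+1}·y_i), indices taken mod 4.
Σ = (16) + (-80) + (12.5) + (-308.5) = -360
Signed area = Σ/2 = -180 (negative ⇒ clockwise traversal).

-180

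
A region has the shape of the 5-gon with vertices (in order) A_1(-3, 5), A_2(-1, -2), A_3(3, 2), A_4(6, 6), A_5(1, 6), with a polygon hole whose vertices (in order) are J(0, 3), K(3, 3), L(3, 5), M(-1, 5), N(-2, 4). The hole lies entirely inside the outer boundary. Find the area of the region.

28.5

Outer boundary:
Apply Gauss's area formula: 2A = Σ (x_i·y_{i+1} − x_{i+1}·y_i), indices taken mod 5.
A_1→A_2: (-3)(-2) − (-1)(5) = 11
A_2→A_3: (-1)(2) − (3)(-2) = 4
A_3→A_4: (3)(6) − (6)(2) = 6
A_4→A_5: (6)(6) − (1)(6) = 30
A_5→A_1: (1)(5) − (-3)(6) = 23
Σ = 74
Area = |Σ|/2 = 37.
Hole:
Σ = (-9) + (6) + (20) + (6) + (-6) = 17
Area = |Σ|/2 = 8.5.
Net area = 37 − 8.5 = 28.5.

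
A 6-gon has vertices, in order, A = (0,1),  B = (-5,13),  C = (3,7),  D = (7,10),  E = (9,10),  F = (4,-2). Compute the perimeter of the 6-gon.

48

|AB| = √((-5)² + (12)²) = √169 = 13
|BC| = √((8)² + (-6)²) = √100 = 10
|CD| = √((4)² + (3)²) = √25 = 5
|DE| = √((2)² + (0)²) = √4 = 2
|EF| = √((-5)² + (-12)²) = √169 = 13
|FA| = √((-4)² + (3)²) = √25 = 5
Perimeter = 13 + 10 + 5 + 2 + 13 + 5 = 48.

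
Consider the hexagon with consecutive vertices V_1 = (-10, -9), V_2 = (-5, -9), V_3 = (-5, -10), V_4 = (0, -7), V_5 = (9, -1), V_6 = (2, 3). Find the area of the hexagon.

Apply the shoelace (surveyor's) formula: 2A = Σ (x_i·y_{i+1} − x_{i+1}·y_i), indices taken mod 6.
V_1→V_2: (-10)(-9) − (-5)(-9) = 45
V_2→V_3: (-5)(-10) − (-5)(-9) = 5
V_3→V_4: (-5)(-7) − (0)(-10) = 35
V_4→V_5: (0)(-1) − (9)(-7) = 63
V_5→V_6: (9)(3) − (2)(-1) = 29
V_6→V_1: (2)(-9) − (-10)(3) = 12
Σ = 189
Area = |Σ|/2 = 94.5.

94.5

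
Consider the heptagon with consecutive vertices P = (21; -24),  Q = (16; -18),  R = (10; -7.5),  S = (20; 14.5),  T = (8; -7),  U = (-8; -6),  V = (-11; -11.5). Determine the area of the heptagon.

266.25

Σ = (6) + (60) + (295) + (-256) + (-104) + (26) + (505.5) = 532.5
Area = |Σ|/2 = 266.25.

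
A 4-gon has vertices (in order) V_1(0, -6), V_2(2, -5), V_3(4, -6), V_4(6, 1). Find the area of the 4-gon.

12

Apply the shoelace formula: 2A = Σ (x_i·y_{i+1} − x_{i+1}·y_i), indices taken mod 4.
V_1→V_2: (0)(-5) − (2)(-6) = 12
V_2→V_3: (2)(-6) − (4)(-5) = 8
V_3→V_4: (4)(1) − (6)(-6) = 40
V_4→V_1: (6)(-6) − (0)(1) = -36
Σ = 24
Area = |Σ|/2 = 12.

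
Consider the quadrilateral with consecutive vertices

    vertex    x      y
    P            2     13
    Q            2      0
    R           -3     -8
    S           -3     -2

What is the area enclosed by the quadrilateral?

Apply the surveyor's formula: 2A = Σ (x_i·y_{i+1} − x_{i+1}·y_i), indices taken mod 4.
Cross-terms: -26, -16, -18, -35  ⇒  Σ = -95
Area = |Σ|/2 = 47.5.

47.5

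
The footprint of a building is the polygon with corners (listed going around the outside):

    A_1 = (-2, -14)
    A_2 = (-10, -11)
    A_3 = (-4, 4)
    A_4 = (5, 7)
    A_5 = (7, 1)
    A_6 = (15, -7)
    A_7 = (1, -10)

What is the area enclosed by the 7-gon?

267.5

Apply Gauss's area formula: 2A = Σ (x_i·y_{i+1} − x_{i+1}·y_i), indices taken mod 7.
Cross-terms: -118, -84, -48, -44, -64, -143, -34  ⇒  Σ = -535
Area = |Σ|/2 = 267.5.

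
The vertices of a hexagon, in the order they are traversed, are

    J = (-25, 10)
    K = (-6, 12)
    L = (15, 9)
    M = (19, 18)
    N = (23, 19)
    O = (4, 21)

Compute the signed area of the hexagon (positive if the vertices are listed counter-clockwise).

272

Σ = (-240) + (-234) + (99) + (-53) + (407) + (565) = 544
Signed area = Σ/2 = 272 (positive ⇒ counter-clockwise traversal).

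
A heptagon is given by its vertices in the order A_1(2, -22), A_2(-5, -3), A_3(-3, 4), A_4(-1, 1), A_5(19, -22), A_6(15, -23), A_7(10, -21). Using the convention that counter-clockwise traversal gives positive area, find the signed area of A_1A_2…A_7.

-255.5

Σ = (-116) + (-29) + (1) + (3) + (-107) + (-85) + (-178) = -511
Signed area = Σ/2 = -255.5 (negative ⇒ clockwise traversal).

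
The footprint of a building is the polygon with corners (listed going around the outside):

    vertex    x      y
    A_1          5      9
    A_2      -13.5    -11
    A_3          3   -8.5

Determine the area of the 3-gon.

Σ = (66.5) + (147.75) + (69.5) = 283.75
Area = |Σ|/2 = 141.875.

141.875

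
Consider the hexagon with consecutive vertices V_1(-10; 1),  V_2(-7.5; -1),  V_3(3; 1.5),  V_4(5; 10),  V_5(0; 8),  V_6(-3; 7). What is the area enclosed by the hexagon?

V_1→V_2: (-10)(-1) − (-7.5)(1) = 17.5
V_2→V_3: (-7.5)(1.5) − (3)(-1) = -8.25
V_3→V_4: (3)(10) − (5)(1.5) = 22.5
V_4→V_5: (5)(8) − (0)(10) = 40
V_5→V_6: (0)(7) − (-3)(8) = 24
V_6→V_1: (-3)(1) − (-10)(7) = 67
Σ = 162.75
Area = |Σ|/2 = 81.375.

81.375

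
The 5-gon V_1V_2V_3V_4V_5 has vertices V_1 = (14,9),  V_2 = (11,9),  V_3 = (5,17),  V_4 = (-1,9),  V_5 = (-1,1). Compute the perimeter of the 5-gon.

|V_1V_2| = √((-3)² + (0)²) = √9 = 3
|V_2V_3| = √((-6)² + (8)²) = √100 = 10
|V_3V_4| = √((-6)² + (-8)²) = √100 = 10
|V_4V_5| = √((0)² + (-8)²) = √64 = 8
|V_5V_1| = √((15)² + (8)²) = √289 = 17
Perimeter = 3 + 10 + 10 + 8 + 17 = 48.

48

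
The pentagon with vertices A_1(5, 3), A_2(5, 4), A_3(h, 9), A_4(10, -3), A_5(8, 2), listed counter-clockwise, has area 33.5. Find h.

-7

The doubled signed area Σ (x_i y_{i+1} − x_{i+1} y_i) is linear in h.
With h=0 it equals 18; the coefficient of h is -7 (from the two edges through A_3).
So -7·h + 18 = 2·33.5 = 67 ⇒ h = -7.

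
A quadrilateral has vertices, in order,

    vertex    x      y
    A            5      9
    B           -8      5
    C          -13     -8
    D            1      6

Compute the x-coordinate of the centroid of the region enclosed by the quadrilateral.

-254/45

Apply the shoelace (surveyor's) formula. First the cross-terms c_i = x_i·y_{i+1} − x_{i+1}·y_i:
  97, 129, -70, -21  ⇒  2A = 135, A = 67.5.
Then Σ (x_i + x_{i+1})·c_i = -2286, so x̄ = -2286 / (6·67.5) = -254/45.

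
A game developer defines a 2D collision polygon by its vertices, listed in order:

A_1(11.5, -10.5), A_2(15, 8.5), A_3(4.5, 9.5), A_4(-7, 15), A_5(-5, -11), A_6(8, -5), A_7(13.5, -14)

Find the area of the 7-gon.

Apply the surveyor's formula: 2A = Σ (x_i·y_{i+1} − x_{i+1}·y_i), indices taken mod 7.
Cross-terms: 255.25, 104.25, 134, 152, 113, -44.5, 19.25  ⇒  Σ = 733.25
Area = |Σ|/2 = 366.625.

366.625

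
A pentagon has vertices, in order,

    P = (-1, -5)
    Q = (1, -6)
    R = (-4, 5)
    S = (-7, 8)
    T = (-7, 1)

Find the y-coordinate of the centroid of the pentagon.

0.975

Apply Gauss's area formula. First the cross-terms c_i = x_i·y_{i+1} − x_{i+1}·y_i:
  11, -19, 3, 49, 36  ⇒  2A = 80, A = 40.
Then Σ (y_i + y_{i+1})·c_i = 234, so ȳ = 234 / (6·40) = 0.975.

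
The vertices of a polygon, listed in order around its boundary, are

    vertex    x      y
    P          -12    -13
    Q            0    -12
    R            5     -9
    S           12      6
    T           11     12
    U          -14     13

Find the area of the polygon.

534.5

Apply the shoelace formula: 2A = Σ (x_i·y_{i+1} − x_{i+1}·y_i), indices taken mod 6.
Σ = (144) + (60) + (138) + (78) + (311) + (338) = 1069
Area = |Σ|/2 = 534.5.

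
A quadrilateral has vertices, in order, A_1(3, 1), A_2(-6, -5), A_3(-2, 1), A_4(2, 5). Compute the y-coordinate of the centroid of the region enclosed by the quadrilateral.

1/3

Apply the shoelace formula. First the cross-terms c_i = x_i·y_{i+1} − x_{i+1}·y_i:
  -9, -16, -12, -13  ⇒  2A = -50, A = -25.
Then Σ (y_i + y_{i+1})·c_i = -50, so ȳ = -50 / (6·(-25)) = 1/3.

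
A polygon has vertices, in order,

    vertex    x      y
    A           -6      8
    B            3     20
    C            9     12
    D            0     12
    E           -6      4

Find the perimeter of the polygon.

|AB| = √((9)² + (12)²) = √225 = 15
|BC| = √((6)² + (-8)²) = √100 = 10
|CD| = √((-9)² + (0)²) = √81 = 9
|DE| = √((-6)² + (-8)²) = √100 = 10
|EA| = √((0)² + (4)²) = √16 = 4
Perimeter = 15 + 10 + 9 + 10 + 4 = 48.

48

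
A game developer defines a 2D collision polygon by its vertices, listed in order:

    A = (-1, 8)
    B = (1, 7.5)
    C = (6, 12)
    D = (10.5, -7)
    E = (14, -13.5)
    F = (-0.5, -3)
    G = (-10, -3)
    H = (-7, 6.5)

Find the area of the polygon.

Apply Gauss's area formula: 2A = Σ (x_i·y_{i+1} − x_{i+1}·y_i), indices taken mod 8.
Σ = (-15.5) + (-33) + (-168) + (-43.75) + (-48.75) + (-28.5) + (-86) + (-49.5) = -473
Area = |Σ|/2 = 236.5.

236.5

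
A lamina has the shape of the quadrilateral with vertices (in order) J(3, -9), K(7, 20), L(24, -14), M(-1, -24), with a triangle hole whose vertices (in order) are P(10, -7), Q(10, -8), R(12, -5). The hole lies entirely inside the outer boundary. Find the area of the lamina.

Outer boundary:
Apply the shoelace formula: 2A = Σ (x_i·y_{i+1} − x_{i+1}·y_i), indices taken mod 4.
Σ = (123) + (-578) + (-590) + (81) = -964
Area = |Σ|/2 = 482.
Hole:
Σ = (-10) + (46) + (-34) = 2
Area = |Σ|/2 = 1.
Net area = 482 − 1 = 481.

481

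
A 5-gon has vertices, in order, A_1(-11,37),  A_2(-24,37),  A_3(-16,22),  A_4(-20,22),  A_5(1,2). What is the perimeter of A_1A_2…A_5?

|A_1A_2| = √((-13)² + (0)²) = √169 = 13
|A_2A_3| = √((8)² + (-15)²) = √289 = 17
|A_3A_4| = √((-4)² + (0)²) = √16 = 4
|A_4A_5| = √((21)² + (-20)²) = √841 = 29
|A_5A_1| = √((-12)² + (35)²) = √1369 = 37
Perimeter = 13 + 17 + 4 + 29 + 37 = 100.

100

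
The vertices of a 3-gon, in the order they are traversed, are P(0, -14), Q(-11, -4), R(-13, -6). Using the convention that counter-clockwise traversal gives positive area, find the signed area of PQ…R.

21

Apply the shoelace formula: 2A = Σ (x_i·y_{i+1} − x_{i+1}·y_i), indices taken mod 3.
P→Q: (0)(-4) − (-11)(-14) = -154
Q→R: (-11)(-6) − (-13)(-4) = 14
R→P: (-13)(-14) − (0)(-6) = 182
Σ = 42
Signed area = Σ/2 = 21 (positive ⇒ counter-clockwise traversal).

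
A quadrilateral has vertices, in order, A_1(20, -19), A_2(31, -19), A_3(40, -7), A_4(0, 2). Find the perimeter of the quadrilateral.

|A_1A_2| = √((11)² + (0)²) = √121 = 11
|A_2A_3| = √((9)² + (12)²) = √225 = 15
|A_3A_4| = √((-40)² + (9)²) = √1681 = 41
|A_4A_1| = √((20)² + (-21)²) = √841 = 29
Perimeter = 11 + 15 + 41 + 29 = 96.

96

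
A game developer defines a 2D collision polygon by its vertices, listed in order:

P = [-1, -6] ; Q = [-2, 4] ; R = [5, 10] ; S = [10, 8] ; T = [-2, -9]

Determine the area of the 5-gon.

93.5

Apply Gauss's area formula: 2A = Σ (x_i·y_{i+1} − x_{i+1}·y_i), indices taken mod 5.
Σ = (-16) + (-40) + (-60) + (-74) + (3) = -187
Area = |Σ|/2 = 93.5.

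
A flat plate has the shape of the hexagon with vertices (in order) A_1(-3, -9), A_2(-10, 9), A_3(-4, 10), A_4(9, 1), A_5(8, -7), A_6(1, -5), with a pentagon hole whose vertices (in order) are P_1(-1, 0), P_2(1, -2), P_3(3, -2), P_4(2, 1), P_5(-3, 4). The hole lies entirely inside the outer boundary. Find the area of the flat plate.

Outer boundary:
Apply the shoelace (surveyor's) formula: 2A = Σ (x_i·y_{i+1} − x_{i+1}·y_i), indices taken mod 6.
Σ = (-117) + (-64) + (-94) + (-71) + (-33) + (-24) = -403
Area = |Σ|/2 = 201.5.
Hole:
Apply the shoelace formula: 2A = Σ (x_i·y_{i+1} − x_{i+1}·y_i), indices taken mod 5.
Cross-terms: 2, 4, 7, 11, 4  ⇒  Σ = 28
Area = |Σ|/2 = 14.
Net area = 201.5 − 14 = 187.5.

187.5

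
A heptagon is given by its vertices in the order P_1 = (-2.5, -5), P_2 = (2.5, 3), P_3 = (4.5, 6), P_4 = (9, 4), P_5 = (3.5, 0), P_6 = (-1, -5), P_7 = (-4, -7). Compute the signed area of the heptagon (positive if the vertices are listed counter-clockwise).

Apply the surveyor's formula: 2A = Σ (x_i·y_{i+1} − x_{i+1}·y_i), indices taken mod 7.
Σ = (5) + (1.5) + (-36) + (-14) + (-17.5) + (-13) + (2.5) = -71.5
Signed area = Σ/2 = -35.75 (negative ⇒ clockwise traversal).

-35.75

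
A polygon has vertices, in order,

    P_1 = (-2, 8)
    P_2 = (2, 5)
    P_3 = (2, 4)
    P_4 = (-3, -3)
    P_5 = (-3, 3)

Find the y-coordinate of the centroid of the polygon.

Apply the shoelace (surveyor's) formula. First the cross-terms c_i = x_i·y_{i+1} − x_{i+1}·y_i:
  -26, -2, 6, -18, -18  ⇒  2A = -58, A = -29.
Then Σ (y_i + y_{i+1})·c_i = -548, so ȳ = -548 / (6·(-29)) = 274/87.

274/87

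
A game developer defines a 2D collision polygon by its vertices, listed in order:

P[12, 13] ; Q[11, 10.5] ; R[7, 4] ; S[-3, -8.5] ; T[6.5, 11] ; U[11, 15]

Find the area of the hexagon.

Apply the surveyor's formula: 2A = Σ (x_i·y_{i+1} − x_{i+1}·y_i), indices taken mod 6.
Σ = (-17) + (-29.5) + (-47.5) + (22.25) + (-23.5) + (-37) = -132.25
Area = |Σ|/2 = 66.125.

66.125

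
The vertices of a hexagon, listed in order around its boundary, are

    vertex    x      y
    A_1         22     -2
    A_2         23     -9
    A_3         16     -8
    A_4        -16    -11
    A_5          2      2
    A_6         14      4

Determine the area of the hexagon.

321

A_1→A_2: (22)(-9) − (23)(-2) = -152
A_2→A_3: (23)(-8) − (16)(-9) = -40
A_3→A_4: (16)(-11) − (-16)(-8) = -304
A_4→A_5: (-16)(2) − (2)(-11) = -10
A_5→A_6: (2)(4) − (14)(2) = -20
A_6→A_1: (14)(-2) − (22)(4) = -116
Σ = -642
Area = |Σ|/2 = 321.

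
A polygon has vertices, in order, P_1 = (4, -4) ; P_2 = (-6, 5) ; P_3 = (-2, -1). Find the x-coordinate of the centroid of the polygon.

Apply the shoelace (surveyor's) formula. First the cross-terms c_i = x_i·y_{i+1} − x_{i+1}·y_i:
  -4, 16, 12  ⇒  2A = 24, A = 12.
Then Σ (x_i + x_{i+1})·c_i = -96, so x̄ = -96 / (6·12) = -4/3.

-4/3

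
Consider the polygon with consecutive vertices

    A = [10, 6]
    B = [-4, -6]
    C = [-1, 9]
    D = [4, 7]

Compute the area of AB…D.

83.5

Apply the shoelace formula: 2A = Σ (x_i·y_{i+1} − x_{i+1}·y_i), indices taken mod 4.
Cross-terms: -36, -42, -43, -46  ⇒  Σ = -167
Area = |Σ|/2 = 83.5.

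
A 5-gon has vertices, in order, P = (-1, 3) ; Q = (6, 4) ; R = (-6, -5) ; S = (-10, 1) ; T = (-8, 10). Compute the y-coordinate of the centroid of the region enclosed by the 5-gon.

559/285

Apply the surveyor's formula. First the cross-terms c_i = x_i·y_{i+1} − x_{i+1}·y_i:
  -22, -6, -56, -92, -14  ⇒  2A = -190, A = -95.
Then Σ (y_i + y_{i+1})·c_i = -1118, so ȳ = -1118 / (6·(-95)) = 559/285.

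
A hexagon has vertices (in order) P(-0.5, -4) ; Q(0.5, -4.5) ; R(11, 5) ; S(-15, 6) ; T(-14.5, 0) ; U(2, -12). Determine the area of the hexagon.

222.125

Apply Gauss's area formula: 2A = Σ (x_i·y_{i+1} − x_{i+1}·y_i), indices taken mod 6.
Σ = (4.25) + (52) + (141) + (87) + (174) + (-14) = 444.25
Area = |Σ|/2 = 222.125.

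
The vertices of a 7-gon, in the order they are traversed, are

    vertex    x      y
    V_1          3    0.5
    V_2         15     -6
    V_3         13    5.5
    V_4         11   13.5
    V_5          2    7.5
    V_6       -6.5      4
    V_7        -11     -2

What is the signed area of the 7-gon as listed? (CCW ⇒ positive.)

Apply the shoelace (surveyor's) formula: 2A = Σ (x_i·y_{i+1} − x_{i+1}·y_i), indices taken mod 7.
V_1→V_2: (3)(-6) − (15)(0.5) = -25.5
V_2→V_3: (15)(5.5) − (13)(-6) = 160.5
V_3→V_4: (13)(13.5) − (11)(5.5) = 115
V_4→V_5: (11)(7.5) − (2)(13.5) = 55.5
V_5→V_6: (2)(4) − (-6.5)(7.5) = 56.75
V_6→V_7: (-6.5)(-2) − (-11)(4) = 57
V_7→V_1: (-11)(0.5) − (3)(-2) = 0.5
Σ = 419.75
Signed area = Σ/2 = 209.875 (positive ⇒ counter-clockwise traversal).

209.875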